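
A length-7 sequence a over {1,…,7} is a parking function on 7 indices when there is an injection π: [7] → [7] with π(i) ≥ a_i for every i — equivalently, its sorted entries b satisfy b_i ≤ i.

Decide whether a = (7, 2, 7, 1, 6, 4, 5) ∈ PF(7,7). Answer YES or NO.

NO

Sorted: b = (1, 2, 4, 5, 6, 7, 7).
  b_1=1 ≤ 1
  b_2=2 ≤ 2
  b_3=4 > 3
  fails at i=3 ⇒ NO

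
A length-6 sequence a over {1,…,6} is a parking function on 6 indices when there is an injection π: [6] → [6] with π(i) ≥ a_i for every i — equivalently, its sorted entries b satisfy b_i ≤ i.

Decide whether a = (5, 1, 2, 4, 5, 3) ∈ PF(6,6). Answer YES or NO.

Order a: b = (1, 2, 3, 4, 5, 5).
  b_1=1 ≤ 1
  b_2=2 ≤ 2
  b_3=3 ≤ 3
  b_4=4 ≤ 4
  b_5=5 ≤ 5
  b_6=5 ≤ 6
All bounds hold ⇒ YES

YES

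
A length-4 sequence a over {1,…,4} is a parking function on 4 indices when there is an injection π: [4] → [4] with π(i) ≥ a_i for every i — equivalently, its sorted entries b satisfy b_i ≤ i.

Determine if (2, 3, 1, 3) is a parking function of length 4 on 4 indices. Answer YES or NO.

Rearranged: b = (1, 2, 3, 3).
  b_1=1 ≤ 1
  b_2=2 ≤ 2
  b_3=3 ≤ 3
  b_4=3 ≤ 4
All bounds hold ⇒ YES

YES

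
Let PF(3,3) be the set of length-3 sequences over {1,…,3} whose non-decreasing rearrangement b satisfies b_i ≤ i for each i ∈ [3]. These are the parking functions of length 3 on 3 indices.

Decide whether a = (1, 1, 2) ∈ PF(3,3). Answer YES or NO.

YES

Order a: b = (1, 1, 2).
  b_1=1 ≤ 1
  b_2=1 ≤ 2
  b_3=2 ≤ 3
All bounds hold ⇒ YES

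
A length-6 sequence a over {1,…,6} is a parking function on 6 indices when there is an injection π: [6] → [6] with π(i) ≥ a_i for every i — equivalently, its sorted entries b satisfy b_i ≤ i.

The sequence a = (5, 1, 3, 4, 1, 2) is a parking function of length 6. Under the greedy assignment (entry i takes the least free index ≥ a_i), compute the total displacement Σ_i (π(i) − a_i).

Σπ(i) = 1+…+6 = 21; Σa = 5+1+3+4+1+2 = 16; disp = 21−16 = 5.

5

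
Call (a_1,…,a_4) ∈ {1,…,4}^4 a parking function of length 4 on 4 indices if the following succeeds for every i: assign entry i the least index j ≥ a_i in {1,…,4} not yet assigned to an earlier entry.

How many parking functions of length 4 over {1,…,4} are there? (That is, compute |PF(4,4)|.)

125

|PF| = (5−4)·5^(4−1) = 1·125 = 125
E.g. (1,3,1,3) → sorted (1,1,3,3): b_i ≤ i ∀i, a PF.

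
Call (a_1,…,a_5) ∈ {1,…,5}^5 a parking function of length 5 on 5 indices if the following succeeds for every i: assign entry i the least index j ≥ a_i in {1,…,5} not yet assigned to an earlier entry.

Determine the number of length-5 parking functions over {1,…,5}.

1296

|PF| = (5+1−5)·(5+1)^{5−1} = 1×1296 = 1296 [KW]
Example (3,1,3,1,2) → sorted (1,1,2,3,3): b_i ≤ i ∀i, a PF.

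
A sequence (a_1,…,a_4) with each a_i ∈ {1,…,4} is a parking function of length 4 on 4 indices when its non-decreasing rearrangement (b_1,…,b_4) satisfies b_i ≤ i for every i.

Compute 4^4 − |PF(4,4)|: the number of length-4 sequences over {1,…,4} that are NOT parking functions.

#PF = (4+1−4)·(4+1)^{4−1} = 1·125 = 125 [KW]
E.g. (2,4,3,3) → sorted (2,3,3,4): b_1=2>1, not a PF.
4^4 − 125 = 256 − 125 = 131

131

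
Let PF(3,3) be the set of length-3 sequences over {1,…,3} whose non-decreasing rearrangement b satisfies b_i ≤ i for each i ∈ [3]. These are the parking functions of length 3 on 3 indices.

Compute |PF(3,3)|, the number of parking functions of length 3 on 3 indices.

Count = 1·4^2 = 1×16 = 16 [KW]
Example (1,1,2) → sorted (1,1,2): b_i ≤ i ∀i, a PF.

16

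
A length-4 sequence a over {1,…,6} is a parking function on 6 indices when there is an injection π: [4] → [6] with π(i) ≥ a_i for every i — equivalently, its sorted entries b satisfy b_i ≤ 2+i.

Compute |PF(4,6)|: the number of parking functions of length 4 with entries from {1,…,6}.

Count = (7−4)·7^(4−1) = 3×343 = 1029 (Pollak)
One tuple (3,6,2,1) → sorted (1,2,3,6): b_i ≤ 2+i ∀i, a PF.

1029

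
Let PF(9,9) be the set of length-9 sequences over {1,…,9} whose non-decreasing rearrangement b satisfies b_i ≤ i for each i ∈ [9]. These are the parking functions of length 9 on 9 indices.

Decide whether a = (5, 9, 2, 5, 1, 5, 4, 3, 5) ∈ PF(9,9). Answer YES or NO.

YES

Sorted: b = (1, 2, 3, 4, 5, 5, 5, 5, 9).
  b_1=1 ≤ 1
  b_2=2 ≤ 2
  b_3=3 ≤ 3
  b_4=4 ≤ 4
  b_5=5 ≤ 5
  b_6=5 ≤ 6
  b_7=5 ≤ 7
  b_8=5 ≤ 8
  b_9=9 ≤ 9
All bounds hold ⇒ YES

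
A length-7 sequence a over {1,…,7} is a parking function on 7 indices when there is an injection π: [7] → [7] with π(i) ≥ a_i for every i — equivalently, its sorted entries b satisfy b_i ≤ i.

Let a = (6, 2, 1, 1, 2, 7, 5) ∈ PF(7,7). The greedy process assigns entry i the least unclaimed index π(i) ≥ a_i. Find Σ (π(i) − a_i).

Σπ = 7·8/2 = 28 (π permutes [7]); Σa = 6+2+1+1+2+7+5 = 24; disp = 28−24 = 4.

4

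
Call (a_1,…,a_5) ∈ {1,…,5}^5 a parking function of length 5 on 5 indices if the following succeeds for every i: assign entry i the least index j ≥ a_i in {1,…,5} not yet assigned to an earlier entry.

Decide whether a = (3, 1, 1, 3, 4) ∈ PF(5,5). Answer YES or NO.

Order a: b = (1, 1, 3, 3, 4).
  b_1=1 ≤ 1
  b_2=1 ≤ 2
  b_3=3 ≤ 3
  b_4=3 ≤ 4
  b_5=4 ≤ 5
All bounds hold ⇒ YES

YES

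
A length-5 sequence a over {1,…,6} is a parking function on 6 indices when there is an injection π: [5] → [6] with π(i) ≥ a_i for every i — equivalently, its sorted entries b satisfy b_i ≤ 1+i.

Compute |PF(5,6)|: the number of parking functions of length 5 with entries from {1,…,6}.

|PF(5,6)| = (6+1−5)·(6+1)^{5−1} = 2×2401 = 4802 [KW]
One tuple (1,6,5,2,4) → sorted (1,2,4,5,6): b_i ≤ 1+i ∀i, a PF.

4802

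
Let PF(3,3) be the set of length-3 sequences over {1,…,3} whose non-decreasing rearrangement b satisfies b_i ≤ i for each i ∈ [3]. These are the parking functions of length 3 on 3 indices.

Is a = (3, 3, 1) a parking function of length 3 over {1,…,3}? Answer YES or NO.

NO

Sorted: b = (1, 3, 3).
  b_1=1 ≤ 1
  b_2=3 > 2
  fails at i=2 ⇒ NO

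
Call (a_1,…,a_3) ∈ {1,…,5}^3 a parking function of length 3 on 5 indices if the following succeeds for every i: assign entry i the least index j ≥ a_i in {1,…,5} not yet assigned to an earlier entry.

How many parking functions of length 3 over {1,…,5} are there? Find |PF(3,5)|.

|PF| = (5−3+1)·(5+1)^(3−1) = 3×36 = 108 (Pollak)
E.g. (2,5,2) → sorted (2,2,5): b_i ≤ 2+i ∀i, a PF.

108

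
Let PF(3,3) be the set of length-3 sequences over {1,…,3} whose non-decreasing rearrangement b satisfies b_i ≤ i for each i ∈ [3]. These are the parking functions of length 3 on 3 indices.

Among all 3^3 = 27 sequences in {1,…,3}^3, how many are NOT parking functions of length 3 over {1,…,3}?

Count = (3−3+1)·(3+1)^(3−1) = 1·16 = 16 (Konheim–Weiss)
One tuple (3,3,3) → sorted (3,3,3): b_1=3>1, not a PF.
So 27 − 16 = 11 fail.

11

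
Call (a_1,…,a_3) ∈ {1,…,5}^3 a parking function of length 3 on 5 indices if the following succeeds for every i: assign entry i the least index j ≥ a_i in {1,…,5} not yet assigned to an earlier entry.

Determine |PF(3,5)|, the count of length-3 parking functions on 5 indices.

|PF| = (6−3)·6^(3−1) = 3·36 = 108 [KW]
E.g. (5,3,1) → sorted (1,3,5): b_i ≤ 2+i ∀i, a PF.

108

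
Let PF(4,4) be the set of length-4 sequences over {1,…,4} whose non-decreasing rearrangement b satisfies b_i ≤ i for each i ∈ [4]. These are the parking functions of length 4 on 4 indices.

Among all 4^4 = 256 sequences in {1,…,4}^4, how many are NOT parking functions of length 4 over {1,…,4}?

#PF = (4+1−4)·(4+1)^{4−1} = 1×125 = 125 (Pollak)
One tuple (4,4,2,4) → sorted (2,4,4,4): b_1=2>1, not a PF.
4^4 − 125 = 256 − 125 = 131

131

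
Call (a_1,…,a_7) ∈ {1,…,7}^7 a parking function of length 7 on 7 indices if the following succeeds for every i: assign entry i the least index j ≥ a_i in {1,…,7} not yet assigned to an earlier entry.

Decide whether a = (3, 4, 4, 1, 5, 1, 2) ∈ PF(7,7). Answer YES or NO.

Sorted: b = (1, 1, 2, 3, 4, 4, 5).
  b_1=1 ≤ 1
  b_2=1 ≤ 2
  b_3=2 ≤ 3
  b_4=3 ≤ 4
  b_5=4 ≤ 5
  b_6=4 ≤ 6
  b_7=5 ≤ 7
All bounds hold ⇒ YES

YES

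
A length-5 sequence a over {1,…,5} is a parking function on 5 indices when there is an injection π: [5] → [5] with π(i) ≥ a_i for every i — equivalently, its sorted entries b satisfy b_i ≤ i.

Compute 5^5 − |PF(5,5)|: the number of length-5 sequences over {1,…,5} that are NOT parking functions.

1829

Count = (5−5+1)·(5+1)^(5−1) = 1 · 1296 = 1296 (Konheim–Weiss)
One tuple (4,2,5,5,3) → sorted (2,3,4,5,5): b_1=2>1, not a PF.
5^5 − 1296 = 3125 − 1296 = 1829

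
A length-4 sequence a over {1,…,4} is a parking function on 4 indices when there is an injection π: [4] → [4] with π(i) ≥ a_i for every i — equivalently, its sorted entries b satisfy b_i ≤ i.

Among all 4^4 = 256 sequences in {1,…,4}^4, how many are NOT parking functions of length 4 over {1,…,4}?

131

Count = (4+1−4)·(4+1)^{4−1} = 1 · 125 = 125 (Pollak)
One tuple (4,3,4,1) → sorted (1,3,4,4): b_2=3>2, not a PF.
Total 256; non-PF = 256−125 = 131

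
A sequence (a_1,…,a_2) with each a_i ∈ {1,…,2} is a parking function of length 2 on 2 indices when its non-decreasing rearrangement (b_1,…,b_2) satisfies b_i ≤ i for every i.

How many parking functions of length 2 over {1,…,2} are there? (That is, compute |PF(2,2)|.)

|PF(2,2)| = (2−2+1)·(2+1)^(2−1) = 1×3 = 3 (Pollak)
E.g. (1,2) → sorted (1,2): b_i ≤ i ∀i, a PF.

3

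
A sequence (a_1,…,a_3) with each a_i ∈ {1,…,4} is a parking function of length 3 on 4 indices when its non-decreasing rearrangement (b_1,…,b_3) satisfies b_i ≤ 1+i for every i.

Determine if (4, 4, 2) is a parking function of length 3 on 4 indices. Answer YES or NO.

Sorted: b = (2, 4, 4).
  b_1=2 ≤ 2
  b_2=4 > 3
  fails at i=2 ⇒ NO

NO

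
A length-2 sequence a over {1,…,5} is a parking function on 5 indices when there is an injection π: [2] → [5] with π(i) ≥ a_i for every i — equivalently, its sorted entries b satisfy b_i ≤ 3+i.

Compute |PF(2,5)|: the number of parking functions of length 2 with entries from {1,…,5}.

#PF = 4·6^1 = 4×6 = 24 (Konheim–Weiss)
Check (3,4) → sorted (3,4): b_i ≤ 3+i ∀i, a PF.

24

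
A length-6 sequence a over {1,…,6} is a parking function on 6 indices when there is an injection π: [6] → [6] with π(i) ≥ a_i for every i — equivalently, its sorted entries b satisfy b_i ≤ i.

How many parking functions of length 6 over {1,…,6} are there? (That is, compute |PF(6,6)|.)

16807

|PF| = (7−6)·7^(6−1) = 1·16807 = 16807 [KW]
One tuple (3,4,2,6,1,5) → sorted (1,2,3,4,5,6): b_i ≤ i ∀i, a PF.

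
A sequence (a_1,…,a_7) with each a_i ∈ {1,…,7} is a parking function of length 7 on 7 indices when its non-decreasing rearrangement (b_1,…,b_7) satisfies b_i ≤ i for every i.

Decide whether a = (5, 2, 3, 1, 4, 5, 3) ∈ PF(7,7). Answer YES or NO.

Order a: b = (1, 2, 3, 3, 4, 5, 5).
  b_1=1 ≤ 1
  b_2=2 ≤ 2
  b_3=3 ≤ 3
  b_4=3 ≤ 4
  b_5=4 ≤ 5
  b_6=5 ≤ 6
  b_7=5 ≤ 7
All bounds hold ⇒ YES

YES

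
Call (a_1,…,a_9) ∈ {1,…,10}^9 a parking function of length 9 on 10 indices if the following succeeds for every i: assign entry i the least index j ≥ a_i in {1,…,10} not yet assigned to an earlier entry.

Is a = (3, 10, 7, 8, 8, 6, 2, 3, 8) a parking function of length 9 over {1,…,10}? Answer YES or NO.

Rearranged: b = (2, 3, 3, 6, 7, 8, 8, 8, 10).
  b_1=2 ≤ 2
  b_2=3 ≤ 3
  b_3=3 ≤ 4
  b_4=6 > 5
  fails at i=4 ⇒ NO

NO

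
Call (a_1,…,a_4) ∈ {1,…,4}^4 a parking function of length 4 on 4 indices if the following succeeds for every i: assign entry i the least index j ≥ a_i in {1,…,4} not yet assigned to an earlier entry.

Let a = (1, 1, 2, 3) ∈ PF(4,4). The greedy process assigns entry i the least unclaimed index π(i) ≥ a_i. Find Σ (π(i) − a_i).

3

Σπ(i) = 1+…+4 = 10; Σa = 1+1+2+3 = 7; disp = 10−7 = 3.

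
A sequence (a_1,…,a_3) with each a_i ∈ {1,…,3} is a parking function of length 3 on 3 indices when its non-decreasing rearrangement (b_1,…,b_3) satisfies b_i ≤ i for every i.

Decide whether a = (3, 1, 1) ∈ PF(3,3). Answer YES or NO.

YES

Rearranged: b = (1, 1, 3).
  b_1=1 ≤ 1
  b_2=1 ≤ 2
  b_3=3 ≤ 3
All bounds hold ⇒ YES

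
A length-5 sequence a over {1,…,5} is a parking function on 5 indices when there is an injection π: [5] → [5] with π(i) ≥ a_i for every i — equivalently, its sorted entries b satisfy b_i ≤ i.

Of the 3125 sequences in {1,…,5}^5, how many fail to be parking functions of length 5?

Count = 1·6^4 = 1·1296 = 1296 [KW]
Example (1,2,4,4,5) → sorted (1,2,4,4,5): b_3=4>3, not a PF.
5^5 − 1296 = 3125 − 1296 = 1829

1829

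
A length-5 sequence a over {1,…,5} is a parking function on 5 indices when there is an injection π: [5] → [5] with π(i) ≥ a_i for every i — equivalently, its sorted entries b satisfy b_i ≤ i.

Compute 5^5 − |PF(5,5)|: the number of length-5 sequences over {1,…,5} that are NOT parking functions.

|PF(5,5)| = (5+1−5)·(5+1)^{5−1} = 1×1296 = 1296 (Konheim–Weiss)
One tuple (5,1,5,5,4) → sorted (1,4,5,5,5): b_2=4>2, not a PF.
Total 3125; non-PF = 3125−1296 = 1829

1829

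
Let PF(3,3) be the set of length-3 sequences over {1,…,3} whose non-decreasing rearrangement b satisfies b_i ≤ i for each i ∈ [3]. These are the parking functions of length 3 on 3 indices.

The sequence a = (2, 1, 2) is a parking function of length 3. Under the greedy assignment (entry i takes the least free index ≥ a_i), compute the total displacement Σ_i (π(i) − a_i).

Σπ = 6 ({1..3} each once); Σa = 2+1+2 = 5; disp = 6−5 = 1.

1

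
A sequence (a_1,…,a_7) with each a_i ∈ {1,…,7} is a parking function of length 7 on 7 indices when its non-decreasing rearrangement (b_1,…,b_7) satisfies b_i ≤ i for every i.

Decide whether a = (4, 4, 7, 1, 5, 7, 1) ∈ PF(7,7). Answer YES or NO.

Sorted: b = (1, 1, 4, 4, 5, 7, 7).
  b_1=1 ≤ 1
  b_2=1 ≤ 2
  b_3=4 > 3
  fails at i=3 ⇒ NO

NO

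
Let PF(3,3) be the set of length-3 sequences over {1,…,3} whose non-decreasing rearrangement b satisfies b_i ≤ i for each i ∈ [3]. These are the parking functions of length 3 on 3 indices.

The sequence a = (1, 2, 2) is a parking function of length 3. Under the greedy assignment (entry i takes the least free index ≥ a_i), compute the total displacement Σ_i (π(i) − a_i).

Σπ(i) = 1+…+3 = 6; Σa = 1+2+2 = 5; disp = 6−5 = 1.

1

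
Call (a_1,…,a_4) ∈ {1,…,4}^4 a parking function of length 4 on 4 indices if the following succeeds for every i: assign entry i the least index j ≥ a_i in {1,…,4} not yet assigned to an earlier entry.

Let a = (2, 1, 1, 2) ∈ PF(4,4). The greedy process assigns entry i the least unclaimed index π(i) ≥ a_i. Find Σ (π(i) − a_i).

4

Σπ(i) = 1+…+4 = 10; Σa = 2+1+1+2 = 6; disp = 10−6 = 4.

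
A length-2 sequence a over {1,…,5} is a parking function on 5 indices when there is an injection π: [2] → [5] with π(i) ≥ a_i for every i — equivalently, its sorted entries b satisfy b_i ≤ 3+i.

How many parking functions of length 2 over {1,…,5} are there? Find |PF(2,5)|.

24

|PF| = (5+1−2)·(5+1)^{2−1} = 4×6 = 24 (Konheim–Weiss)
One tuple (2,4) → sorted (2,4): b_i ≤ 3+i ∀i, a PF.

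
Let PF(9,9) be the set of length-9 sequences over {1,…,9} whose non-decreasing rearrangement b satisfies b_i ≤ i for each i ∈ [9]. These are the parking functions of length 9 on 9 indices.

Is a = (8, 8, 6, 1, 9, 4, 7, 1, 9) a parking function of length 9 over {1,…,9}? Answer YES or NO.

Rearranged: b = (1, 1, 4, 6, 7, 8, 8, 9, 9).
  b_1=1 ≤ 1
  b_2=1 ≤ 2
  b_3=4 > 3
  fails at i=3 ⇒ NO

NO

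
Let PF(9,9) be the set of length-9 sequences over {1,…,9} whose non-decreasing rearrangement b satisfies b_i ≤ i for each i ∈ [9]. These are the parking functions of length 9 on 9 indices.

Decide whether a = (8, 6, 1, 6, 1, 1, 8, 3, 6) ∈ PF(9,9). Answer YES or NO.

Rearranged: b = (1, 1, 1, 3, 6, 6, 6, 8, 8).
  b_1=1 ≤ 1
  b_2=1 ≤ 2
  b_3=1 ≤ 3
  b_4=3 ≤ 4
  b_5=6 > 5
  fails at i=5 ⇒ NO

NO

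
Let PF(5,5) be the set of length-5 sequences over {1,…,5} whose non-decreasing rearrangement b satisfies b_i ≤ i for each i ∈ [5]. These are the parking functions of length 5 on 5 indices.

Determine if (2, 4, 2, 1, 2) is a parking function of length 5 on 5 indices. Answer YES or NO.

YES

Order a: b = (1, 2, 2, 2, 4).
  b_1=1 ≤ 1
  b_2=2 ≤ 2
  b_3=2 ≤ 3
  b_4=2 ≤ 4
  b_5=4 ≤ 5
All bounds hold ⇒ YES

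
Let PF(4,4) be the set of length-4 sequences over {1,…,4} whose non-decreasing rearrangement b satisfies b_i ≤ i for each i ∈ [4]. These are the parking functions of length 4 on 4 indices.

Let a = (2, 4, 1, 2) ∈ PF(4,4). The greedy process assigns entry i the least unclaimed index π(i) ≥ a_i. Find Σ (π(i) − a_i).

Σπ = 4·5/2 = 10 (π permutes [4]); Σa = 2+4+1+2 = 9; disp = 10−9 = 1.

1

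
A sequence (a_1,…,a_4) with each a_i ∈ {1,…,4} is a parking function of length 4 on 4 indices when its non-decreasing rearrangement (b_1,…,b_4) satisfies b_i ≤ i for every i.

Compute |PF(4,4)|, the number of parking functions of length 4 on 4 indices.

125

|PF| = (4+1−4)·(4+1)^{4−1} = 1 · 125 = 125
Check (1,1,2,4) → sorted (1,1,2,4): b_i ≤ i ∀i, a PF.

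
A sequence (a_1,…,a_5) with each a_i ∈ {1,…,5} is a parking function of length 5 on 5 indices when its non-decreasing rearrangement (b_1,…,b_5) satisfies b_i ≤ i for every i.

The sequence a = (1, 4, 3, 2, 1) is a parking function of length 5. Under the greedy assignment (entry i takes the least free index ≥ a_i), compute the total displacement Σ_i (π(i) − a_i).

4

Σπ = 15 ({1..5} each once); Σa = 1+4+3+2+1 = 11; disp = 15−11 = 4.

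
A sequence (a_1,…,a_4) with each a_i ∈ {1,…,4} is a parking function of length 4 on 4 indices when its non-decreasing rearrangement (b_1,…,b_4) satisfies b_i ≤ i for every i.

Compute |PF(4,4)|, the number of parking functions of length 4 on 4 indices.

|PF(4,4)| = (4−4+1)·(4+1)^(4−1) = 1 · 125 = 125 (Konheim–Weiss)
Check (1,1,3,2) → sorted (1,1,2,3): b_i ≤ i ∀i, a PF.

125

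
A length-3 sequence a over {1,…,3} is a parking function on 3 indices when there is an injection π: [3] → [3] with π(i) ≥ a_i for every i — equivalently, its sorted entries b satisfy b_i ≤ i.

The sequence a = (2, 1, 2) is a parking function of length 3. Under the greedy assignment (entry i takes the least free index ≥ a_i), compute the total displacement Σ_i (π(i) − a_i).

1

Σπ = 6 ({1..3} each once); Σa = 2+1+2 = 5; disp = 6−5 = 1.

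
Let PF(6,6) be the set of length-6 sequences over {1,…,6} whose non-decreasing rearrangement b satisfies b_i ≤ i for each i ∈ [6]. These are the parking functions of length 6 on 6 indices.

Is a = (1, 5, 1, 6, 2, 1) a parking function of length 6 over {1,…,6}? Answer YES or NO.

Rearranged: b = (1, 1, 1, 2, 5, 6).
  b_1=1 ≤ 1
  b_2=1 ≤ 2
  b_3=1 ≤ 3
  b_4=2 ≤ 4
  b_5=5 ≤ 5
  b_6=6 ≤ 6
All bounds hold ⇒ YES

YES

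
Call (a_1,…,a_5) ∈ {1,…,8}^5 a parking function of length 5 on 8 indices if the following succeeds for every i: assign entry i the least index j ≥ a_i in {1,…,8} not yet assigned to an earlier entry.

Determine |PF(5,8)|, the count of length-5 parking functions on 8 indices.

26244

#PF = (8−5+1)·(8+1)^(5−1) = 4 · 6561 = 26244
Example (8,6,1,2,2) → sorted (1,2,2,6,8): b_i ≤ 3+i ∀i, a PF.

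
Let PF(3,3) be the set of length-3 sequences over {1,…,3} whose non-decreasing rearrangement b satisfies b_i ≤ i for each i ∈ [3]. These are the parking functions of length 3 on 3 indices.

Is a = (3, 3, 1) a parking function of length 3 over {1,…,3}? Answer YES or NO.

Sorted: b = (1, 3, 3).
  b_1=1 ≤ 1
  b_2=3 > 2
  fails at i=2 ⇒ NO

NO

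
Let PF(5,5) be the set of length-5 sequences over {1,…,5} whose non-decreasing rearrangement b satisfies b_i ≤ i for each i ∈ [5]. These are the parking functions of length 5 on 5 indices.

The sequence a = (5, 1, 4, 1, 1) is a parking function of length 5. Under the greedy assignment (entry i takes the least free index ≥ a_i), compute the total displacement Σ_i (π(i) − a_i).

3

Σπ(i) = 1+…+5 = 15; Σa = 5+1+4+1+1 = 12; disp = 15−12 = 3.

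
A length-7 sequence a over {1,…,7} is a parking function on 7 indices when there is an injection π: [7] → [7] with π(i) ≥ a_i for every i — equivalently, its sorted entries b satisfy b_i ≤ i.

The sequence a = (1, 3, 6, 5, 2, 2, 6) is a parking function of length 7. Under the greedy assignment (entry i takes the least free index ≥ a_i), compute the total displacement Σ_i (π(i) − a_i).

3

Σπ(i) = 1+…+7 = 28; Σa = 1+3+6+5+2+2+6 = 25; disp = 28−25 = 3.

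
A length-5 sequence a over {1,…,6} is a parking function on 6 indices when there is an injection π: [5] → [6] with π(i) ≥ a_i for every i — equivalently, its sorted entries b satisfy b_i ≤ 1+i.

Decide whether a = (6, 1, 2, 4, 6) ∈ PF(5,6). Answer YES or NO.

NO

Sorted: b = (1, 2, 4, 6, 6).
  b_1=1 ≤ 2
  b_2=2 ≤ 3
  b_3=4 ≤ 4
  b_4=6 > 5
  fails at i=4 ⇒ NO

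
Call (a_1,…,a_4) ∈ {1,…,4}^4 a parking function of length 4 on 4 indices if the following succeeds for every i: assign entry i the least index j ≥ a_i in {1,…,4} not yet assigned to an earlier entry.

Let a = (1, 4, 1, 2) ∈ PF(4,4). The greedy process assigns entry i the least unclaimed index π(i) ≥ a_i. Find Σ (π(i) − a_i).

2

Σπ(i) = 1+…+4 = 10; Σa = 1+4+1+2 = 8; disp = 10−8 = 2.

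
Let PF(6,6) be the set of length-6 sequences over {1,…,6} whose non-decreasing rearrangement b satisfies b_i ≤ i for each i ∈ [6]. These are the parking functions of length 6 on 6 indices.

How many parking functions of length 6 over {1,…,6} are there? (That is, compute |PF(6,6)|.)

|PF| = (6+1−6)·(6+1)^{6−1} = 1 · 16807 = 16807
Check (1,1,1,2,2,1) → sorted (1,1,1,1,2,2): b_i ≤ i ∀i, a PF.

16807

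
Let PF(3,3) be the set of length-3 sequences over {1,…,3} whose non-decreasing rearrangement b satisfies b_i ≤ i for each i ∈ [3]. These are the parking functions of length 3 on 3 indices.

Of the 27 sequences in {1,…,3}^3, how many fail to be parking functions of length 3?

#PF = (4−3)·4^(3−1) = 1×16 = 16 (Pollak)
Example (3,1,3) → sorted (1,3,3): b_2=3>2, not a PF.
Total 27; non-PF = 27−16 = 11

11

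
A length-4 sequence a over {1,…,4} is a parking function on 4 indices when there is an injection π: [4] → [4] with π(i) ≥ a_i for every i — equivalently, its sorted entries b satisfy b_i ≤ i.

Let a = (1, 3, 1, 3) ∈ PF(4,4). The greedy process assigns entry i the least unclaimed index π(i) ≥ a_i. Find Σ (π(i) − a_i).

2

Σπ = 4·5/2 = 10 (π permutes [4]); Σa = 1+3+1+3 = 8; disp = 10−8 = 2.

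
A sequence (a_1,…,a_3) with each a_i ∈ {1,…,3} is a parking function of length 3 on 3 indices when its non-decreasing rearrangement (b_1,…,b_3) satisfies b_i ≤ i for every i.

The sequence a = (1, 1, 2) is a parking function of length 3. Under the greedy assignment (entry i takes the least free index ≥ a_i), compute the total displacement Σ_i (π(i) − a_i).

Σπ(i) = 1+…+3 = 6; Σa = 1+1+2 = 4; disp = 6−4 = 2.

2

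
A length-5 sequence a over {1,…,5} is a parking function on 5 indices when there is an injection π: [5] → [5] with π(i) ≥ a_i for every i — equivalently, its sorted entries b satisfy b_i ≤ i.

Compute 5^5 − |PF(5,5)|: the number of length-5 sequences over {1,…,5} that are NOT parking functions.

|PF| = (5+1−5)·(5+1)^{5−1} = 1 · 1296 = 1296 (Pollak)
Example (4,4,4,4,2) → sorted (2,4,4,4,4): b_1=2>1, not a PF.
5^5 − 1296 = 3125 − 1296 = 1829

1829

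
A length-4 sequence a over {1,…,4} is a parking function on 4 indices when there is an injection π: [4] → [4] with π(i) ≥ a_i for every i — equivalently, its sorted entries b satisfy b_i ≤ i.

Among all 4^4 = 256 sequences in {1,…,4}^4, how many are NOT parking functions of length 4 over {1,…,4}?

131

|PF(4,4)| = (5−4)·5^(4−1) = 1·125 = 125
One tuple (3,4,4,2) → sorted (2,3,4,4): b_1=2>1, not a PF.
So 256 − 125 = 131 fail.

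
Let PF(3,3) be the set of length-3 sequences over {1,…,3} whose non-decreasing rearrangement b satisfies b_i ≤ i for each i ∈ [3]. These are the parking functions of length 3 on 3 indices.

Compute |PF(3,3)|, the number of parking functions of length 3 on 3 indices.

|PF(3,3)| = (4−3)·4^(3−1) = 1·16 = 16 [KW]
Check (3,2,1) → sorted (1,2,3): b_i ≤ i ∀i, a PF.

16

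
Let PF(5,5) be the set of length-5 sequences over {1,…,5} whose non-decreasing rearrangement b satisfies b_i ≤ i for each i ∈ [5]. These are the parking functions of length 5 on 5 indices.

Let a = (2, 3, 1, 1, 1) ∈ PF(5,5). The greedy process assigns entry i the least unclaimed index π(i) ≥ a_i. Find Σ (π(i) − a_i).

Σπ = 5·6/2 = 15 (π permutes [5]); Σa = 2+3+1+1+1 = 8; disp = 15−8 = 7.

7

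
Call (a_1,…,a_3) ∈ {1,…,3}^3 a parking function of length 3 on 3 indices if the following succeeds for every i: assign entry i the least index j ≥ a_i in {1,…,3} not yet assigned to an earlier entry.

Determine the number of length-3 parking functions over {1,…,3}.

|PF(3,3)| = 1·4^2 = 1 · 16 = 16 (Konheim–Weiss)
Check (2,1,3) → sorted (1,2,3): b_i ≤ i ∀i, a PF.

16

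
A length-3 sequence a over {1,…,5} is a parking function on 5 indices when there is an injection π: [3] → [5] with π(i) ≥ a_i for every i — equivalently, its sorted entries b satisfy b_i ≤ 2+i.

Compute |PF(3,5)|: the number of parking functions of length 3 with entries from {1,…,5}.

108

|PF(3,5)| = 3·6^2 = 3×36 = 108 (Konheim–Weiss)
E.g. (4,5,3) → sorted (3,4,5): b_i ≤ 2+i ∀i, a PF.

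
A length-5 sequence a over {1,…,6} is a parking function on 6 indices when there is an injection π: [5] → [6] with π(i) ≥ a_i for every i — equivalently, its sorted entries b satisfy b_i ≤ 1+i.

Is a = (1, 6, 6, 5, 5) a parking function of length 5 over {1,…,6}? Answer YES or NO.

NO

Order a: b = (1, 5, 5, 6, 6).
  b_1=1 ≤ 2
  b_2=5 > 3
  fails at i=2 ⇒ NO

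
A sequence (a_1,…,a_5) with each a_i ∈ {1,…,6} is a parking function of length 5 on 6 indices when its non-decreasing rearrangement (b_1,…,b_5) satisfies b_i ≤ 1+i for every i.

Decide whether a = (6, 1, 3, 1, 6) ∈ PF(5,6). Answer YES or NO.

NO

Rearranged: b = (1, 1, 3, 6, 6).
  b_1=1 ≤ 2
  b_2=1 ≤ 3
  b_3=3 ≤ 4
  b_4=6 > 5
  fails at i=4 ⇒ NO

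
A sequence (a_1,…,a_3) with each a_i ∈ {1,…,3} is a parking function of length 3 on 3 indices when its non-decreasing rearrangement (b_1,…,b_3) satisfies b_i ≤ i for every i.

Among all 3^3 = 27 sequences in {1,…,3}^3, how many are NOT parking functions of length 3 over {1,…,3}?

#PF = (4−3)·4^(3−1) = 1·16 = 16 [KW]
Example (1,3,3) → sorted (1,3,3): b_2=3>2, not a PF.
So 27 − 16 = 11 fail.

11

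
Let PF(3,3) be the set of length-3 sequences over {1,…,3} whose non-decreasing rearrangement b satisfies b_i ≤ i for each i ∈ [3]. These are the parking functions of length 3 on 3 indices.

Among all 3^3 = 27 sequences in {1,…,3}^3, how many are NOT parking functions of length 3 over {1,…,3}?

11

#PF = 1·4^2 = 1 · 16 = 16 (Pollak)
One tuple (3,2,3) → sorted (2,3,3): b_1=2>1, not a PF.
3^3 − 16 = 27 − 16 = 11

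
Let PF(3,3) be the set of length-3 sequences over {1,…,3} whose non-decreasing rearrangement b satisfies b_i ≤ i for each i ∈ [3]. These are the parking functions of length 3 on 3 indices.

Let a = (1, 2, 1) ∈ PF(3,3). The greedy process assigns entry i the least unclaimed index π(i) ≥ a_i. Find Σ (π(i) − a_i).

Σπ = 6 ({1..3} each once); Σa = 1+2+1 = 4; disp = 6−4 = 2.

2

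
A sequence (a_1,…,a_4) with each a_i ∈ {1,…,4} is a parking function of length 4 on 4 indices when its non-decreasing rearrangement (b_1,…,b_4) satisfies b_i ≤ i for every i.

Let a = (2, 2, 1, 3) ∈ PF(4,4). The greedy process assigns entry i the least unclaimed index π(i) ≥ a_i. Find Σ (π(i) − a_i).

Σπ(i) = 1+…+4 = 10; Σa = 2+2+1+3 = 8; disp = 10−8 = 2.

2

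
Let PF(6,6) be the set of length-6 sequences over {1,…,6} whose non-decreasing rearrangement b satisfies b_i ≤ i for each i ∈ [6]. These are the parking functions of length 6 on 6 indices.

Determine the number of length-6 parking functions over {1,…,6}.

#PF = (6+1−6)·(6+1)^{6−1} = 1×16807 = 16807 (Konheim–Weiss)
E.g. (6,1,4,2,5,2) → sorted (1,2,2,4,5,6): b_i ≤ i ∀i, a PF.

16807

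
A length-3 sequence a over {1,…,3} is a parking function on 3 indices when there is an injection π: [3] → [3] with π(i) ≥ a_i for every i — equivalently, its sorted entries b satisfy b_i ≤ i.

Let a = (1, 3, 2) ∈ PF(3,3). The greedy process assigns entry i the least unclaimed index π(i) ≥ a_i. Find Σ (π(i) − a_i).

0

Σπ = 6 ({1..3} each once); Σa = 1+3+2 = 6; disp = 6−6 = 0.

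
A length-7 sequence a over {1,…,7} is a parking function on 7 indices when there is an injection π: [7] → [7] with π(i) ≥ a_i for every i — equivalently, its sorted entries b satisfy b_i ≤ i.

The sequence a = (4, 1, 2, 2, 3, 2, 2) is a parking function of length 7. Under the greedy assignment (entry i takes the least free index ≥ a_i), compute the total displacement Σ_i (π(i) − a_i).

12

Σπ = 7·8/2 = 28 (π permutes [7]); Σa = 4+1+2+2+3+2+2 = 16; disp = 28−16 = 12.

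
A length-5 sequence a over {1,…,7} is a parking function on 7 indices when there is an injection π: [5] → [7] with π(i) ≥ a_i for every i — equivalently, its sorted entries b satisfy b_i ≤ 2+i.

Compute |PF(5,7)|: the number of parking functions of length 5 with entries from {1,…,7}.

12288

|PF| = (7−5+1)·(7+1)^(5−1) = 3 · 4096 = 12288
One tuple (5,5,7,3,3) → sorted (3,3,5,5,7): b_i ≤ 2+i ∀i, a PF.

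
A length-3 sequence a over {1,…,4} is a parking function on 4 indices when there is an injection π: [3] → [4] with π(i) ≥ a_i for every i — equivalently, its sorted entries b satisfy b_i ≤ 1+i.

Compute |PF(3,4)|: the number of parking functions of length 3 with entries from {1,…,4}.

|PF(3,4)| = (5−3)·5^(3−1) = 2·25 = 50 [KW]
E.g. (2,2,3) → sorted (2,2,3): b_i ≤ 1+i ∀i, a PF.

50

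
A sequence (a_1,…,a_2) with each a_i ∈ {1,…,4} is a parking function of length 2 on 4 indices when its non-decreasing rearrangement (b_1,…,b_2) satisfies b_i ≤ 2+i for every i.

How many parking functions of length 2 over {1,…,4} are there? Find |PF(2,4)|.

Count = 3·5^1 = 3 · 5 = 15
E.g. (3,1) → sorted (1,3): b_i ≤ 2+i ∀i, a PF.

15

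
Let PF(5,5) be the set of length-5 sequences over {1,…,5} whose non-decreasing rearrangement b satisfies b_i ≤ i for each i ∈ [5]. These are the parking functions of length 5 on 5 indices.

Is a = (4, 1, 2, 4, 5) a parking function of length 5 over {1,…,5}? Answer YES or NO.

Rearranged: b = (1, 2, 4, 4, 5).
  b_1=1 ≤ 1
  b_2=2 ≤ 2
  b_3=4 > 3
  fails at i=3 ⇒ NO

NO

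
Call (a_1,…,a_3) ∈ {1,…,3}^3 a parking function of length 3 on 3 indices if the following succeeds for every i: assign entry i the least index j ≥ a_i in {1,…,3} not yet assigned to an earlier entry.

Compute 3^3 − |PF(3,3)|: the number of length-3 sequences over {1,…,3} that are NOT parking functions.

#PF = (3+1−3)·(3+1)^{3−1} = 1·16 = 16 [KW]
Check (3,3,1) → sorted (1,3,3): b_2=3>2, not a PF.
Total 27; non-PF = 27−16 = 11

11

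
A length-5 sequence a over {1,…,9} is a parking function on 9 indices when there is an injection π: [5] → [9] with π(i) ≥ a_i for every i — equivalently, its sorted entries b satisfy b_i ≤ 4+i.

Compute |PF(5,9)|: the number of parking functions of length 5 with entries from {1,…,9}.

|PF(5,9)| = 5·10^4 = 5·10000 = 50000
E.g. (4,2,7,8,9) → sorted (2,4,7,8,9): b_i ≤ 4+i ∀i, a PF.

50000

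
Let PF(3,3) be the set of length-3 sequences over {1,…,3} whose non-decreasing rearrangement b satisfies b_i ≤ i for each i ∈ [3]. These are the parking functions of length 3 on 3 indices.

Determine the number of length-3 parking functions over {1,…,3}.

|PF(3,3)| = (3+1−3)·(3+1)^{3−1} = 1×16 = 16
Example (2,2,1) → sorted (1,2,2): b_i ≤ i ∀i, a PF.

16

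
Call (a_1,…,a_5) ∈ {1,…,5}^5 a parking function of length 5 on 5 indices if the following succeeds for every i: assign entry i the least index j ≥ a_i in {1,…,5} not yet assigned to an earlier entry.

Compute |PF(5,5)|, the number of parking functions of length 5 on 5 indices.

|PF(5,5)| = (5+1−5)·(5+1)^{5−1} = 1 · 1296 = 1296 (Pollak)
One tuple (2,3,1,2,5) → sorted (1,2,2,3,5): b_i ≤ i ∀i, a PF.

1296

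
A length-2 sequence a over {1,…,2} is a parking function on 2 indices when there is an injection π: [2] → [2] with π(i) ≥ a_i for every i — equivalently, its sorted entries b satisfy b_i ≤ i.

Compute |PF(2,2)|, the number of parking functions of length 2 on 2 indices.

Count = (2+1−2)·(2+1)^{2−1} = 1 · 3 = 3 (Konheim–Weiss)
Check (2,1) → sorted (1,2): b_i ≤ i ∀i, a PF.

3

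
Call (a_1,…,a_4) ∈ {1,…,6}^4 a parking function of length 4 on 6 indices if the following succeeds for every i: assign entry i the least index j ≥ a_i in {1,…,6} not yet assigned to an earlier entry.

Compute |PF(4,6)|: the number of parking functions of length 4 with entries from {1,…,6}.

1029

|PF(4,6)| = (6+1−4)·(6+1)^{4−1} = 3 · 343 = 1029
One tuple (6,1,4,1) → sorted (1,1,4,6): b_i ≤ 2+i ∀i, a PF.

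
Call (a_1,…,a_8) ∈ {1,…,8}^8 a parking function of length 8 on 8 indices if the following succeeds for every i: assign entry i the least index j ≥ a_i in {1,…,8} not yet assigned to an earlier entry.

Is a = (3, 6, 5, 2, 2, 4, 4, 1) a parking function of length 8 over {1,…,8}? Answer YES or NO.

YES

Rearranged: b = (1, 2, 2, 3, 4, 4, 5, 6).
  b_1=1 ≤ 1
  b_2=2 ≤ 2
  b_3=2 ≤ 3
  b_4=3 ≤ 4
  b_5=4 ≤ 5
  b_6=4 ≤ 6
  b_7=5 ≤ 7
  b_8=6 ≤ 8
All bounds hold ⇒ YES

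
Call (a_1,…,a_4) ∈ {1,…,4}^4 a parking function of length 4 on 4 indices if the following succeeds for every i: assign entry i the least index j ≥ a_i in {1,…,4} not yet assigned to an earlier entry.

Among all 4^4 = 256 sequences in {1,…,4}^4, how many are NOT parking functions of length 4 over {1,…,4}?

131

#PF = 1·5^3 = 1 · 125 = 125 (Pollak)
Example (2,3,4,3) → sorted (2,3,3,4): b_1=2>1, not a PF.
Total 256; non-PF = 256−125 = 131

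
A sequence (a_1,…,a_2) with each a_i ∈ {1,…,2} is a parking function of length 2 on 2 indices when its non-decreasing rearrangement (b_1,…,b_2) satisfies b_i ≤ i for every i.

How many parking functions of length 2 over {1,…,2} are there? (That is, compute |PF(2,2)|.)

3

Count = 1·3^1 = 1·3 = 3 [KW]
E.g. (1,2) → sorted (1,2): b_i ≤ i ∀i, a PF.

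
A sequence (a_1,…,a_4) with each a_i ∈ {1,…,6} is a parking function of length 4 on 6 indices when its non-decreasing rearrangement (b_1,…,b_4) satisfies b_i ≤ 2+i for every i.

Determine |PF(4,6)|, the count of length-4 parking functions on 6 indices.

Count = (6+1−4)·(6+1)^{4−1} = 3 · 343 = 1029
One tuple (5,4,2,1) → sorted (1,2,4,5): b_i ≤ 2+i ∀i, a PF.

1029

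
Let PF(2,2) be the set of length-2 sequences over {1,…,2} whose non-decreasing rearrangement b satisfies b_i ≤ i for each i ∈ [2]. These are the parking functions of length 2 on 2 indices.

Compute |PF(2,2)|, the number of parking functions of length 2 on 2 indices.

|PF| = (3−2)·3^(2−1) = 1×3 = 3 (Konheim–Weiss)
One tuple (1,2) → sorted (1,2): b_i ≤ i ∀i, a PF.

3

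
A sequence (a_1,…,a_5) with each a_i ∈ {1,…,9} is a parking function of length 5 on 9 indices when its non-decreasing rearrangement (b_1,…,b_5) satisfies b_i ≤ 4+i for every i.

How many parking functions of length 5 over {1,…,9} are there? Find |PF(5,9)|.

50000

#PF = (10−5)·10^(5−1) = 5 · 10000 = 50000
One tuple (8,5,3,3,3) → sorted (3,3,3,5,8): b_i ≤ 4+i ∀i, a PF.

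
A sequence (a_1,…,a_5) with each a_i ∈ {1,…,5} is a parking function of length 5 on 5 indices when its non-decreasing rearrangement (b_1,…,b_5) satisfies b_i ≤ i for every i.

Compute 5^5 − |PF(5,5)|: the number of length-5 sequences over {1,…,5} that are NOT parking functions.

1829

|PF| = (6−5)·6^(5−1) = 1 · 1296 = 1296
Example (5,3,5,5,5) → sorted (3,5,5,5,5): b_1=3>1, not a PF.
Total 3125; non-PF = 3125−1296 = 1829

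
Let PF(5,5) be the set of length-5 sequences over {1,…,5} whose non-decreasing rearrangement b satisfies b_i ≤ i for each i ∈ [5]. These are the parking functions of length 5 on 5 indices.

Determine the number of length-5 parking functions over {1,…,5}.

1296

|PF| = (5−5+1)·(5+1)^(5−1) = 1 · 1296 = 1296 (Pollak)
Check (3,2,1,3,3) → sorted (1,2,3,3,3): b_i ≤ i ∀i, a PF.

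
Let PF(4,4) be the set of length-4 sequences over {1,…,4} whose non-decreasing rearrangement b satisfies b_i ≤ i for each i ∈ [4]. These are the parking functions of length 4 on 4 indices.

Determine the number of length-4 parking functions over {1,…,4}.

Count = (4+1−4)·(4+1)^{4−1} = 1 · 125 = 125
One tuple (4,1,3,2) → sorted (1,2,3,4): b_i ≤ i ∀i, a PF.

125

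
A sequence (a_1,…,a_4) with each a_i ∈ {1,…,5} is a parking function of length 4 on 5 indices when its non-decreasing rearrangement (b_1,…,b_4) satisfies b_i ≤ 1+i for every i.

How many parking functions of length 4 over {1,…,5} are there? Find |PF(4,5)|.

432

#PF = 2·6^3 = 2·216 = 432
Check (2,3,3,1) → sorted (1,2,3,3): b_i ≤ 1+i ∀i, a PF.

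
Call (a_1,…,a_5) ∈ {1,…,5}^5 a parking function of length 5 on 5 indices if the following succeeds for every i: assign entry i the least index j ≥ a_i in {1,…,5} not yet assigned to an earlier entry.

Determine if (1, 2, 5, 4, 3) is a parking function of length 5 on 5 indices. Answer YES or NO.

Order a: b = (1, 2, 3, 4, 5).
  b_1=1 ≤ 1
  b_2=2 ≤ 2
  b_3=3 ≤ 3
  b_4=4 ≤ 4
  b_5=5 ≤ 5
All bounds hold ⇒ YES

YES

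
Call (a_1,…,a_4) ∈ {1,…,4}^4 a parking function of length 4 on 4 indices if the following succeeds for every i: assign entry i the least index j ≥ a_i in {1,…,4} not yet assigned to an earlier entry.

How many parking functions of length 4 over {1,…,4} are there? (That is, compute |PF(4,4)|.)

125

|PF| = 1·5^3 = 1·125 = 125
Check (1,3,4,2) → sorted (1,2,3,4): b_i ≤ i ∀i, a PF.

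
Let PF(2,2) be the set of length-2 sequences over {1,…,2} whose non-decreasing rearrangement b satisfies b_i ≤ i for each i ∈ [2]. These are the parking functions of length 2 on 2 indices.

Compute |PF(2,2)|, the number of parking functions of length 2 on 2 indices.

|PF| = (2+1−2)·(2+1)^{2−1} = 1×3 = 3
Check (1,2) → sorted (1,2): b_i ≤ i ∀i, a PF.

3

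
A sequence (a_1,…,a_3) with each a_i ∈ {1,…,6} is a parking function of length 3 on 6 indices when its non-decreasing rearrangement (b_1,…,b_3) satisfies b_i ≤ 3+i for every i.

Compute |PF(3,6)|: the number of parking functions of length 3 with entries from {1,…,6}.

196

Count = 4·7^2 = 4 · 49 = 196 (Pollak)
Check (4,2,3) → sorted (2,3,4): b_i ≤ 3+i ∀i, a PF.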